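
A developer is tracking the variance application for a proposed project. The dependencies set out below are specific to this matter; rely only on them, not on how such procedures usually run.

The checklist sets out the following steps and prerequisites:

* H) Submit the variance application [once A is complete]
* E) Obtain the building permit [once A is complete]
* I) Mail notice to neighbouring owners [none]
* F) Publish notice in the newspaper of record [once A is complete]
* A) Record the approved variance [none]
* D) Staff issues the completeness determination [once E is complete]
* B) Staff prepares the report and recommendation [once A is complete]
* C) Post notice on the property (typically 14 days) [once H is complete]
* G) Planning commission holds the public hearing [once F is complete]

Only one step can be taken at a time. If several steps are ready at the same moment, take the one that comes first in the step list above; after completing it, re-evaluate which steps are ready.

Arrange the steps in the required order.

I → A → H → E → F → D → B → C → G

Nothing is required for I and A. I is listed earlier → I first.
That leaves A as the only ready step → A.
Ready: H, E, F and B. H is listed earlier → H.
E, F, B and C are all available; E is listed earlier → E.
Ready: F, D, B and C. F is listed earlier → F.
G now also ready, so the ready set is {D, B, C, G}; D is listed earlier → D.
Now B, C and G have their prerequisites met. B is listed earlier, so B next.
Now C and G have their prerequisites met. C is listed earlier, so C next.
G needed F, now all done → G.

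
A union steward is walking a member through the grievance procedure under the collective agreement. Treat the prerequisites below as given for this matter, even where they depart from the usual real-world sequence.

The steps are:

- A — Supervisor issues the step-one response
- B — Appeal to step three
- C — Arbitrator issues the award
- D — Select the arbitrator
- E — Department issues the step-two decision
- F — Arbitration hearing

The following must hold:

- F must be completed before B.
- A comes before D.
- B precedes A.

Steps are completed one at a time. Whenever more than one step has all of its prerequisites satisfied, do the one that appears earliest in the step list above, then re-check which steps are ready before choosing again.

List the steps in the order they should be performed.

C, E, F, B, A, D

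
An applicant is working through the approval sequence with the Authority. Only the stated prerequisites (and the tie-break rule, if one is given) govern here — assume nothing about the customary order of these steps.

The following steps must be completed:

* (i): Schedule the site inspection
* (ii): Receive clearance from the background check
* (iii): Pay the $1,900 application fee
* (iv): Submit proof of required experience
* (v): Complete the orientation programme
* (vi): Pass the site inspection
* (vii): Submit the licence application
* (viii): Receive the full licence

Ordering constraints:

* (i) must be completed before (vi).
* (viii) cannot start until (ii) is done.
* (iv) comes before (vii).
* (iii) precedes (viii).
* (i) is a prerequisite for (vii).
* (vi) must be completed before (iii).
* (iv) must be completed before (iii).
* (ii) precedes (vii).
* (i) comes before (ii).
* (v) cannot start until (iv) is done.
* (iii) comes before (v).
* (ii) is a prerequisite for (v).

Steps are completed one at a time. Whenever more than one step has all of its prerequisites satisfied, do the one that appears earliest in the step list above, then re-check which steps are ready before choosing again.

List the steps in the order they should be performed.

(i) and (iv) have no prerequisites; (i) is listed earlier, so (i) is first.
(ii), (iv) and (vi) are all available; (ii) is listed earlier → (ii).
(iv) and (vi) are both available; (iv) is listed earlier → (iv).
(vii) now also ready, so the ready set is {(vi), (vii)}; (vi) is listed earlier → (vi).
(iii) and (vii) are both available; (iii) is listed earlier → (iii).
Ready: (v), (vii) and (viii). (v) is listed earlier → (v).
Now (vii) and (viii) have their prerequisites met. (vii) is listed earlier, so (vii) next.
Next only (viii) has its prerequisites met → (viii).

(i), (ii), (iv), (vi), (iii), (v), (vii), (viii)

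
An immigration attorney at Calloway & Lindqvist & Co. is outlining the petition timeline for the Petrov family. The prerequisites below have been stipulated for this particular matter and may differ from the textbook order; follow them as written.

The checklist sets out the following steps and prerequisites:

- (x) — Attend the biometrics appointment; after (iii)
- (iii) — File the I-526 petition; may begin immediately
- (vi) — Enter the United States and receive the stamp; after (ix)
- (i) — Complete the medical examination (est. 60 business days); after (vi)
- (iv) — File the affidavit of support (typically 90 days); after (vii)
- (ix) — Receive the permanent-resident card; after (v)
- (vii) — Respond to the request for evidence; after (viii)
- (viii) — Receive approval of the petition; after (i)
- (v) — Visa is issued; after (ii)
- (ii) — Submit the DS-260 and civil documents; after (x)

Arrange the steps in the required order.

(iii) → (x) → (ii) → (v) → (ix) → (vi) → (i) → (viii) → (vii) → (iv)

(iii) has no prerequisites → (iii) first.
(x) needed (iii), now all done → (x).
(ii) needed (x), now all done → (ii).
(v) needed (ii), now all done → (v).
(ix) needed (v), now all done → (ix).
(vi) needed (ix), now all done → (vi).
(i) needed (vi), now all done → (i).
That leaves (viii) as the only ready step → (viii).
(vii) is the only step now ready → (vii).
That leaves (iv) as the only ready step → (iv).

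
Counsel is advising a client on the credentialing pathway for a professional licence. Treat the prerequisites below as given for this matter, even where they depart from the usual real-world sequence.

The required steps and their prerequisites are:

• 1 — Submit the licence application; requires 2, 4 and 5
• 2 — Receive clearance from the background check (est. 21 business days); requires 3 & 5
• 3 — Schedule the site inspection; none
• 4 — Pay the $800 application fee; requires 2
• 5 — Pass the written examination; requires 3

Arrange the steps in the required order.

3, 5, 2, 4, 1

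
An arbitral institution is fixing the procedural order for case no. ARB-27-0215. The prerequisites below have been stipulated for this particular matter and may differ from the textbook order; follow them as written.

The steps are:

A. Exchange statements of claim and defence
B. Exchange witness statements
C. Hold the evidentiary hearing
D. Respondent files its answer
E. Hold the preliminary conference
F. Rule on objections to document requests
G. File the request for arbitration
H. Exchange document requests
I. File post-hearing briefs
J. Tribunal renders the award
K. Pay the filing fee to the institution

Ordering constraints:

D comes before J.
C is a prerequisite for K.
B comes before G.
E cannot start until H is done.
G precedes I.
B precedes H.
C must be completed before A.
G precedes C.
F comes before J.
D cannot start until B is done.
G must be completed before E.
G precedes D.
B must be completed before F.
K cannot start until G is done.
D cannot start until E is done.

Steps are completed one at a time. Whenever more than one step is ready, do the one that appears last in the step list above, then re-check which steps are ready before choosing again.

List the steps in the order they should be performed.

B H G I F E D J C K A

Only B has no prerequisites, so it is first.
H, G and F are all available; H is listed later → H.
Now G and F have their prerequisites met. G is listed later, so G next.
I, E and C now also ready, so the ready set is {I, F, E, C}; I is listed later → I.
Ready: F, E and C. F is listed later → F.
E and C are both available; E is listed later → E.
Now D and C have their prerequisites met. D is listed later, so D next.
Ready: J and C. J is listed later → J.
C needed G, now all done → C.
K and A are both available; K is listed later → K.
That leaves A as the only ready step → A.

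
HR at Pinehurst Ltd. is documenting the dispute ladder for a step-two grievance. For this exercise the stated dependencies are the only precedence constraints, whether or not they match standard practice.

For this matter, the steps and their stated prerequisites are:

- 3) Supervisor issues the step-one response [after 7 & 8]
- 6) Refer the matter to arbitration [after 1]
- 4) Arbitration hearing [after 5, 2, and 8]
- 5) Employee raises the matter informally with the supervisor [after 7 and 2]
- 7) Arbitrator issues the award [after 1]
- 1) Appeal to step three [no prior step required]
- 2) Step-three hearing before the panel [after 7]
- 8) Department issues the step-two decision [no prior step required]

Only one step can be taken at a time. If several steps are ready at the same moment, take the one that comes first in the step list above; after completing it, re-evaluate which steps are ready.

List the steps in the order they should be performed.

1 6 7 2 5 8 3 4

Nothing is required for 1 and 8. 1 is listed earlier → 1 first.
6, 7 and 8 are all available; 6 is listed earlier → 6.
Ready: 7 and 8. 7 is listed earlier → 7.
2 and 8 are both available; 2 is listed earlier → 2.
5 now also ready, so the ready set is {5, 8}; 5 is listed earlier → 5.
That leaves 8 as the only ready step → 8.
Now 3 and 4 have their prerequisites met. 3 is listed earlier, so 3 next.
Next only 4 has its prerequisites met → 4.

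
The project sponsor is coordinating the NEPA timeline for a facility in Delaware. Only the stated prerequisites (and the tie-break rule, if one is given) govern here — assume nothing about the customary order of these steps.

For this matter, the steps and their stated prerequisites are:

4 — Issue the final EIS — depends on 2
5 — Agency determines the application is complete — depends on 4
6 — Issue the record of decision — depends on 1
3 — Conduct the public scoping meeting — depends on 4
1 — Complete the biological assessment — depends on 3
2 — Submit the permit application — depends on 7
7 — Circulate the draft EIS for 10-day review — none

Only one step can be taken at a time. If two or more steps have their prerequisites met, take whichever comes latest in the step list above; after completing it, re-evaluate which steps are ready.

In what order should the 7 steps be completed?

7 → 2 → 4 → 3 → 1 → 6 → 5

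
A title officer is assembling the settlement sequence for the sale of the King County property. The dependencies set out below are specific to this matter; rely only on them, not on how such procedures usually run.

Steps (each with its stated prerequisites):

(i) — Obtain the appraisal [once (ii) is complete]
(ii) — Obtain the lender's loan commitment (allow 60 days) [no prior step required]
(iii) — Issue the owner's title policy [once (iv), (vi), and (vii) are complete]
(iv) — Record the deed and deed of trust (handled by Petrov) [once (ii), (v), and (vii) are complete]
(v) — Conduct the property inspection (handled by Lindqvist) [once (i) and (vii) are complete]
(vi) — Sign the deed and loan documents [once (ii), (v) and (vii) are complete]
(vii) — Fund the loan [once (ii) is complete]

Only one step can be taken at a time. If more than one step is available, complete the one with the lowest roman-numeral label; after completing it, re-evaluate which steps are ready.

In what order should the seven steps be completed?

(ii), (i), (vii), (v), (iv), (vi), (iii)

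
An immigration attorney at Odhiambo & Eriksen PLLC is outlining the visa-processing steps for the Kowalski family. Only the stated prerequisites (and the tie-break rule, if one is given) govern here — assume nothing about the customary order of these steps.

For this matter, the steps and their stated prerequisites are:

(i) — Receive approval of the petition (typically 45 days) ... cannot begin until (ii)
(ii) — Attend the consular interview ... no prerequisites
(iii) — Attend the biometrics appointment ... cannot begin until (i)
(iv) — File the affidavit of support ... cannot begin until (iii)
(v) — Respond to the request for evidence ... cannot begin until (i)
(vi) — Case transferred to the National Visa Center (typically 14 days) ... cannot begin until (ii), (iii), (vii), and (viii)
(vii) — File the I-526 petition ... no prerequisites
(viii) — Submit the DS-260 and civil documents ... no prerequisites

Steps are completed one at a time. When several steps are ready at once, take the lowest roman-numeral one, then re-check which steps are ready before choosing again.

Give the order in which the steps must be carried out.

(ii), (vii) and (viii) have no prerequisites; (ii) has the earlier label, so (ii) is first.
Ready: (i), (vii) and (viii). (i) has the earlier label → (i).
(iii) and (v) now also ready, so the ready set is {(iii), (v), (vii), (viii)}; (iii) has the earlier label → (iii).
(iv) now also ready, so the ready set is {(iv), (v), (vii), (viii)}; (iv) has the earlier label → (iv).
(v), (vii) and (viii) are all available; (v) has the earlier label → (v).
Now (vii) and (viii) have their prerequisites met. (vii) has the earlier label, so (vii) next.
(viii) is the only step now ready → (viii).
(vi) needed (ii), (iii), (vii) and (viii), now all done → (vi).

(ii), (i), (iii), (iv), (v), (vii), (viii), (vi)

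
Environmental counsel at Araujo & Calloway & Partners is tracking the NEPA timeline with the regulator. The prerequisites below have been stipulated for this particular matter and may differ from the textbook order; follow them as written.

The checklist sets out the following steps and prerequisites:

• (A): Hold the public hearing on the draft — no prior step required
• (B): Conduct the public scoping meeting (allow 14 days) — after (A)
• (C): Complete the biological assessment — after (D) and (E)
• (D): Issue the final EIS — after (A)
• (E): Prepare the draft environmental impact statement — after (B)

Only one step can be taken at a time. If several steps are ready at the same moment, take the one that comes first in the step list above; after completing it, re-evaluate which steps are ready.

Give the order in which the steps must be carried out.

(A), (B), (D), (E), (C)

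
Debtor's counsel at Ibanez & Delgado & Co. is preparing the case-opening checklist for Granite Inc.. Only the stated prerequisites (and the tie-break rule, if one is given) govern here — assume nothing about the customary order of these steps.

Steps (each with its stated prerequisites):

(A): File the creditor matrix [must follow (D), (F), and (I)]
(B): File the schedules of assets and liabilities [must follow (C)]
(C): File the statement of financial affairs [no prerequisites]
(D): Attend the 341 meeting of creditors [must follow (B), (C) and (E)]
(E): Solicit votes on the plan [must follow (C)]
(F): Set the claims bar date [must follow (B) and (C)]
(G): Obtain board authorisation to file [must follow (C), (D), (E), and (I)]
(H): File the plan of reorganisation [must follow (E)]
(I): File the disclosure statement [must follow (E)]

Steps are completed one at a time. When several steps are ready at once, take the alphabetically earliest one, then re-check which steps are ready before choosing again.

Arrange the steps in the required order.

(C), (B), (E), (D), (F), (H), (I), (A), (G)

(C) is the only step with nothing outstanding, so it goes first.
(B) and (E) are both available; (B) has the earlier label → (B).
(F) now also ready, so the ready set is {(E), (F)}; (E) has the earlier label → (E).
Now (D), (F), (H) and (I) have their prerequisites met. (D) has the earlier label, so (D) next.
Ready: (F), (H) and (I). (F) has the earlier label → (F).
(H) and (I) are both available; (H) has the earlier label → (H).
(I) needed (E), now all done → (I).
Now (A) and (G) have their prerequisites met. (A) has the earlier label, so (A) next.
Next only (G) has its prerequisites met → (G).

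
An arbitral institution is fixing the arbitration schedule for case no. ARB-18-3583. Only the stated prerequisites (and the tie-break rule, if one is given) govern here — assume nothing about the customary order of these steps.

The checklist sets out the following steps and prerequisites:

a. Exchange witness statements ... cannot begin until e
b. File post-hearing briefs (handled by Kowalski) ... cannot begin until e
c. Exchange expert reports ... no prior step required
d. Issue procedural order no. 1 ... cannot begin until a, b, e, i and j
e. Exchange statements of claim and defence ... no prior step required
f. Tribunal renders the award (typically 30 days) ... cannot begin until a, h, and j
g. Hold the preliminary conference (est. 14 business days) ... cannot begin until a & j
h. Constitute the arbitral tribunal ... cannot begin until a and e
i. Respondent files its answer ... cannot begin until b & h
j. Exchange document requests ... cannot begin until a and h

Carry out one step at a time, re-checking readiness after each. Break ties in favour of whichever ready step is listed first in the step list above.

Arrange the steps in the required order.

c and e have no prerequisites; c is listed earlier, so c is first.
That leaves e as the only ready step → e.
a and b are both available; a is listed earlier → a.
Now b and h have their prerequisites met. b is listed earlier, so b next.
h needed a and e, now all done → h.
Ready: i and j. i is listed earlier → i.
j needed a and h, now all done → j.
Now d, f and g have their prerequisites met. d is listed earlier, so d next.
Ready: f and g. f is listed earlier → f.
g needed a and j, now all done → g.

c, e, a, b, h, i, j, d, f, g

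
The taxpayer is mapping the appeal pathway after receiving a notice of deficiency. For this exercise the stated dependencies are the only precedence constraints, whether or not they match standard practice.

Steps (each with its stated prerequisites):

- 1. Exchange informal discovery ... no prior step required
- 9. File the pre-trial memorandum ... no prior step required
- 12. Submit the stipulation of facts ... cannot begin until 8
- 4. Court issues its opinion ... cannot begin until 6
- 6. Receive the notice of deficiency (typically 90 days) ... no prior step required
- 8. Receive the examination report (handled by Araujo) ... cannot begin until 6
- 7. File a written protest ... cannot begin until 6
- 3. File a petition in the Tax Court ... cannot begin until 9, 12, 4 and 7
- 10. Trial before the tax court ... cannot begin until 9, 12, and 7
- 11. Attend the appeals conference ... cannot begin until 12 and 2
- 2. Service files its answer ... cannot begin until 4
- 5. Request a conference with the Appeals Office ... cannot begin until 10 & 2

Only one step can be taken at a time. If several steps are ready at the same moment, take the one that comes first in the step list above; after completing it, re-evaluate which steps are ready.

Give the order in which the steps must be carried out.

Nothing is required for 1, 9 and 6. 1 is listed earlier → 1 first.
Now 9 and 6 have their prerequisites met. 9 is listed earlier, so 9 next.
That leaves 6 as the only ready step → 6.
4, 8 and 7 are all available; 4 is listed earlier → 4.
2 now also ready, so the ready set is {8, 7, 2}; 8 is listed earlier → 8.
12 now also ready, so the ready set is {12, 7, 2}; 12 is listed earlier → 12.
7 and 2 are both available; 7 is listed earlier → 7.
3 and 10 now also ready, so the ready set is {3, 10, 2}; 3 is listed earlier → 3.
Ready: 10 and 2. 10 is listed earlier → 10.
2 needed 4, now all done → 2.
11 and 5 are both available; 11 is listed earlier → 11.
That leaves 5 as the only ready step → 5.

1, 9, 6, 4, 8, 12, 7, 3, 10, 2, 11, 5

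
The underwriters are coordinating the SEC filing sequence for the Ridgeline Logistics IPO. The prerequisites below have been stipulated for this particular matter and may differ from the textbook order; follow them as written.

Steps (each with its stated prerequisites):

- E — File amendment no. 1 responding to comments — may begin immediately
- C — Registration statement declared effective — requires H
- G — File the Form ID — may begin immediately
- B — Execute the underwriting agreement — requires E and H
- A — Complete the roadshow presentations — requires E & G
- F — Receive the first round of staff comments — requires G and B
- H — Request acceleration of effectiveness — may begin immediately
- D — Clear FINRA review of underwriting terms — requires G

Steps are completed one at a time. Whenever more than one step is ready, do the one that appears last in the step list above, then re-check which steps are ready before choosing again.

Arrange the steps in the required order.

H → G → D → C → E → A → B → F

Nothing is required for H, G and E. H is listed later → H first.
C now also ready, so the ready set is {G, C, E}; G is listed later → G.
D now also ready, so the ready set is {D, C, E}; D is listed later → D.
Ready: C and E. C is listed later → C.
Next only E has its prerequisites met → E.
A and B are both available; A is listed later → A.
That leaves B as the only ready step → B.
F needed B and G, now all done → F.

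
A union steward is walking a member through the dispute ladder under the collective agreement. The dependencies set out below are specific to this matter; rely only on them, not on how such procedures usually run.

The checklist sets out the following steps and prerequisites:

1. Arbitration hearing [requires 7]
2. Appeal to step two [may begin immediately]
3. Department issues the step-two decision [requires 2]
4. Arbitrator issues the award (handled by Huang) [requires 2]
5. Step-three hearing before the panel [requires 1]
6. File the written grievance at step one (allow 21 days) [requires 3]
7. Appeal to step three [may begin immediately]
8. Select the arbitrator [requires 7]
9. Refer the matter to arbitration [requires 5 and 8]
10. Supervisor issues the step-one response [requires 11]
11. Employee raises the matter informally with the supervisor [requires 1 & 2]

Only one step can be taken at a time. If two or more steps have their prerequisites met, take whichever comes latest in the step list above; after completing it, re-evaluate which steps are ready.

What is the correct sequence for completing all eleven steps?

Nothing is required for 7 and 2. 7 is listed later → 7 first.
8, 2 and 1 are all available; 8 is listed later → 8.
Ready: 2 and 1. 2 is listed later → 2.
4 and 3 now also ready, so the ready set is {4, 3, 1}; 4 is listed later → 4.
3 and 1 are both available; 3 is listed later → 3.
6 now also ready, so the ready set is {6, 1}; 6 is listed later → 6.
That leaves 1 as the only ready step → 1.
11 and 5 are both available; 11 is listed later → 11.
Ready: 10 and 5. 10 is listed later → 10.
Next only 5 has its prerequisites met → 5.
Next only 9 has its prerequisites met → 9.

7, 8, 2, 4, 3, 6, 1, 11, 10, 5, 9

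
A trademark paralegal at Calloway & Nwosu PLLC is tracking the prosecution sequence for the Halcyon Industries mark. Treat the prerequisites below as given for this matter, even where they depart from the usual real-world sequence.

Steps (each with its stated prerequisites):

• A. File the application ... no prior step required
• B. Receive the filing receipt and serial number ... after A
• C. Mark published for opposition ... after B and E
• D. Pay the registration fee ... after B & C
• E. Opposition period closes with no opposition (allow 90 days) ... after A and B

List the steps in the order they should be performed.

A, B, E, C, D

A has no prerequisites → A first.
B needed A, now all done → B.
E needed A and B, now all done → E.
Next only C has its prerequisites met → C.
That leaves D as the only ready step → D.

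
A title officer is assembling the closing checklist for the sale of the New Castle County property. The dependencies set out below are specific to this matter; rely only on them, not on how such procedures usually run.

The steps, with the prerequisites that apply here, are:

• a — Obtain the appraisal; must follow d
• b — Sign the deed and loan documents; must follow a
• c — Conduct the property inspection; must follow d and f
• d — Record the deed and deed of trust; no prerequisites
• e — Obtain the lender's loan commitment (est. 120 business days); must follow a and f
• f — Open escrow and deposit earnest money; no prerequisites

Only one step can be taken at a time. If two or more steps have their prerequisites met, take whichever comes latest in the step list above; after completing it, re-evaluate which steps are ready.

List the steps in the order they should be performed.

f and d have no prerequisites; f is listed later, so f is first.
That leaves d as the only ready step → d.
Now c and a have their prerequisites met. c is listed later, so c next.
a needed d, now all done → a.
e and b are both available; e is listed later → e.
That leaves b as the only ready step → b.

f, d, c, a, e, b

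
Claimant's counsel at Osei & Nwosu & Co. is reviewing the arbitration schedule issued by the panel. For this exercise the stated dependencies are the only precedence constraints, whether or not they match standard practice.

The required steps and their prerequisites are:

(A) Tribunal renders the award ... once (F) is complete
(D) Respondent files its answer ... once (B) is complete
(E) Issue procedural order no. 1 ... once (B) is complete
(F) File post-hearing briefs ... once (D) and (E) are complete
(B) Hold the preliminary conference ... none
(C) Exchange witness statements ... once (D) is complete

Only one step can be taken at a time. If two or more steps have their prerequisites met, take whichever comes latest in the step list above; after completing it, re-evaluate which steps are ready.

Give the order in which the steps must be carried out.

(B) → (E) → (D) → (C) → (F) → (A)

(B) has no prerequisites → (B) first.
Now (E) and (D) have their prerequisites met. (E) is listed later, so (E) next.
Next only (D) has its prerequisites met → (D).
Now (C) and (F) have their prerequisites met. (C) is listed later, so (C) next.
Next only (F) has its prerequisites met → (F).
Next only (A) has its prerequisites met → (A).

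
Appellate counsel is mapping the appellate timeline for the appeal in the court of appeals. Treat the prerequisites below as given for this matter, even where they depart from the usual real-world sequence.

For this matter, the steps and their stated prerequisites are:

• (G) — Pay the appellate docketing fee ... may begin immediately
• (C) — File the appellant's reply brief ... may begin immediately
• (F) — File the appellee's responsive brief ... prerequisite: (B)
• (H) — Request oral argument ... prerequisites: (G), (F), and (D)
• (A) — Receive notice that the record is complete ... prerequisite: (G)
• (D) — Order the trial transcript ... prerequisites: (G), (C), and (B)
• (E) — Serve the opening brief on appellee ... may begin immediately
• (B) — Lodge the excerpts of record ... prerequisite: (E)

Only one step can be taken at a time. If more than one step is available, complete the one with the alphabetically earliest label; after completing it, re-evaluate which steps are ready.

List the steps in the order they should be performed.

(C), (E), (B), (F), (G), (A), (D), (H)

(C), (E) and (G) have no prerequisites; (C) has the earlier label, so (C) is first.
Now (E) and (G) have their prerequisites met. (E) has the earlier label, so (E) next.
Ready: (B) and (G). (B) has the earlier label → (B).
(F) now also ready, so the ready set is {(F), (G)}; (F) has the earlier label → (F).
Next only (G) has its prerequisites met → (G).
Now (A) and (D) have their prerequisites met. (A) has the earlier label, so (A) next.
That leaves (D) as the only ready step → (D).
(H) is the only step now ready → (H).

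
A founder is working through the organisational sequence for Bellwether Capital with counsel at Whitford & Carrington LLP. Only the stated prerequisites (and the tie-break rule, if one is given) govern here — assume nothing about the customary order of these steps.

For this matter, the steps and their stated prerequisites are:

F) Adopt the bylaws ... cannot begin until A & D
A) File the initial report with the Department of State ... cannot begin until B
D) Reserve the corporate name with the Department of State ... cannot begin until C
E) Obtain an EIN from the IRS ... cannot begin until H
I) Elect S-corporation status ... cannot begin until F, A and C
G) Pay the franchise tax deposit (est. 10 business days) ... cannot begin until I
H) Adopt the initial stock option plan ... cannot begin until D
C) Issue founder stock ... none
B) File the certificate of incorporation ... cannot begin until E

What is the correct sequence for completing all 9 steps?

C → D → H → E → B → A → F → I → G

C is the only step with nothing outstanding, so it goes first.
D is the only step now ready → D.
H needed D, now all done → H.
E needed H, now all done → E.
B needed E, now all done → B.
Next only A has its prerequisites met → A.
That leaves F as the only ready step → F.
I needed F, A and C, now all done → I.
G needed I, now all done → G.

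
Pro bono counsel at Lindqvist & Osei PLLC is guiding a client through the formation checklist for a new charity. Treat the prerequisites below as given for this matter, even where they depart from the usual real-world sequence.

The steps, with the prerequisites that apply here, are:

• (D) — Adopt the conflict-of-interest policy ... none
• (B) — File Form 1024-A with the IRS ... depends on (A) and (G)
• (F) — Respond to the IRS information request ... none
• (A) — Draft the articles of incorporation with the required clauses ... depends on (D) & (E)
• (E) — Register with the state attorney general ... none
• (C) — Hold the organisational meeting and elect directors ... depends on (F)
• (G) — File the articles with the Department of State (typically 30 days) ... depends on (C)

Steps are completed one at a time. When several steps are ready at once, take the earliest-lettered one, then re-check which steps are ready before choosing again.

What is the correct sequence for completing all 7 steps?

(D), (E) and (F) have no prerequisites; (D) has the earlier label, so (D) is first.
Ready: (E) and (F). (E) has the earlier label → (E).
Now (A) and (F) have their prerequisites met. (A) has the earlier label, so (A) next.
Next only (F) has its prerequisites met → (F).
(C) is the only step now ready → (C).
(G) needed (C), now all done → (G).
(B) is the only step now ready → (B).

(D), (E), (A), (F), (C), (G), (B)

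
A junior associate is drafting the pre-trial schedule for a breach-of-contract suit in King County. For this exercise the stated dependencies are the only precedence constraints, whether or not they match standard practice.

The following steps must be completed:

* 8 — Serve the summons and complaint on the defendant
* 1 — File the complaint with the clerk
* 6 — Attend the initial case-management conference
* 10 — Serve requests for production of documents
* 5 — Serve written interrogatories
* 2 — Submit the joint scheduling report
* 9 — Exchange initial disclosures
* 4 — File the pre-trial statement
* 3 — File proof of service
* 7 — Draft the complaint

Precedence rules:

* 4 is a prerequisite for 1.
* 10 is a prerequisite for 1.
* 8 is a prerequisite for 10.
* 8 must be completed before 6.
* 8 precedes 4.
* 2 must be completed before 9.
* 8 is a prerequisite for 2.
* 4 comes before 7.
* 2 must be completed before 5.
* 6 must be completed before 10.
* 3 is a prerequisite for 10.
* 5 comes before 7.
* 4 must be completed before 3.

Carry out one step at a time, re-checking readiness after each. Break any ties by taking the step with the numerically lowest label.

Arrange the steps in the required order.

8 is the only step with nothing outstanding, so it goes first.
Ready: 2, 4 and 6. 2 has the earlier label → 2.
Now 4, 5, 6 and 9 have their prerequisites met. 4 has the earlier label, so 4 next.
Ready: 3, 5, 6 and 9. 3 has the earlier label → 3.
Ready: 5, 6 and 9. 5 has the earlier label → 5.
Now 6, 7 and 9 have their prerequisites met. 6 has the earlier label, so 6 next.
7, 9 and 10 are all available; 7 has the earlier label → 7.
Ready: 9 and 10. 9 has the earlier label → 9.
10 needed 3, 6 and 8, now all done → 10.
1 needed 4 and 10, now all done → 1.

8 2 4 3 5 6 7 9 10 1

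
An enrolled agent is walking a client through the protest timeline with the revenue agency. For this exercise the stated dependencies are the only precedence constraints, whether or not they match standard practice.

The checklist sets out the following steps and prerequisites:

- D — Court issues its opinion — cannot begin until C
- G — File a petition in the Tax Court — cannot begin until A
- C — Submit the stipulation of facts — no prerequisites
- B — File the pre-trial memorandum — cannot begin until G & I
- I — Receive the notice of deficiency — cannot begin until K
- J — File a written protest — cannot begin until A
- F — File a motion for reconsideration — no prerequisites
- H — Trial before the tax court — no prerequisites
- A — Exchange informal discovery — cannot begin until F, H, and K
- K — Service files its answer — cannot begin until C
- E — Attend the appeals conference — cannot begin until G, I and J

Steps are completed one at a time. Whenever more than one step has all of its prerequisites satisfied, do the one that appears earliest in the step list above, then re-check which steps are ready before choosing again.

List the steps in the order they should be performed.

C → D → F → H → K → I → A → G → B → J → E

C, F and H have no prerequisites; C is listed earlier, so C is first.
D, F, H and K are all available; D is listed earlier → D.
Now F, H and K have their prerequisites met. F is listed earlier, so F next.
H and K are both available; H is listed earlier → H.
K needed C, now all done → K.
I and A are both available; I is listed earlier → I.
A is the only step now ready → A.
Ready: G and J. G is listed earlier → G.
B and J are both available; B is listed earlier → B.
J needed A, now all done → J.
E needed G, I and J, now all done → E.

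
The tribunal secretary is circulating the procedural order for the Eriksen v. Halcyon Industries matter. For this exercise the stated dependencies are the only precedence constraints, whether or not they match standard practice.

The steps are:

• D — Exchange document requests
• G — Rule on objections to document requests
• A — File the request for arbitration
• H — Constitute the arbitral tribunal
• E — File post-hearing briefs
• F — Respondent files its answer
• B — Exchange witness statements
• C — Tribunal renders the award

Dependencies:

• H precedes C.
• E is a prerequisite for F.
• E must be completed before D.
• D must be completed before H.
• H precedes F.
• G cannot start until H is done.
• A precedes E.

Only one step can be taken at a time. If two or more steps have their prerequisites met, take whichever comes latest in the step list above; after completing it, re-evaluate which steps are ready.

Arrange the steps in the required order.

B, A, E, D, H, C, F, G

Nothing is required for B and A. B is listed later → B first.
A is the only step now ready → A.
E needed A, now all done → E.
D is the only step now ready → D.
H needed D, now all done → H.
Ready: C, F and G. C is listed later → C.
F and G are both available; F is listed later → F.
G is the only step now ready → G.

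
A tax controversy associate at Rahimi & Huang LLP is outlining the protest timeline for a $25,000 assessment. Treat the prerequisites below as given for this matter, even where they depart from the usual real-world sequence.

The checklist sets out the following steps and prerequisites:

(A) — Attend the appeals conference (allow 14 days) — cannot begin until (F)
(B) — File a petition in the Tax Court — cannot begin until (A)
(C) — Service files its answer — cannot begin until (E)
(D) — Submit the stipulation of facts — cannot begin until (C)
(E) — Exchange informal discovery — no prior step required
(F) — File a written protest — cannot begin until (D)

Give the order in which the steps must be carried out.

(E) is the only step with nothing outstanding, so it goes first.
(C) needed (E), now all done → (C).
Next only (D) has its prerequisites met → (D).
That leaves (F) as the only ready step → (F).
(A) needed (F), now all done → (A).
Next only (B) has its prerequisites met → (B).

(E) (C) (D) (F) (A) (B)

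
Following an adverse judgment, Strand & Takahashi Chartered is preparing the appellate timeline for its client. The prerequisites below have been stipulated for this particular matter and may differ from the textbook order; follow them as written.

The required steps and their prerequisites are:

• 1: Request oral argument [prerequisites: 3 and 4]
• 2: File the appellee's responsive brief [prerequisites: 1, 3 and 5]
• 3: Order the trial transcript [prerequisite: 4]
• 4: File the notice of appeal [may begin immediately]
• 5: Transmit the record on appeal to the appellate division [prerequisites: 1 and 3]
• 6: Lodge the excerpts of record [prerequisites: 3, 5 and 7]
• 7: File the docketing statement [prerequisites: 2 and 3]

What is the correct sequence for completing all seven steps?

4 is the only step with nothing outstanding, so it goes first.
3 is the only step now ready → 3.
Next only 1 has its prerequisites met → 1.
5 needed 1 and 3, now all done → 5.
That leaves 2 as the only ready step → 2.
7 needed 2 and 3, now all done → 7.
Next only 6 has its prerequisites met → 6.

4, 3, 1, 5, 2, 7, 6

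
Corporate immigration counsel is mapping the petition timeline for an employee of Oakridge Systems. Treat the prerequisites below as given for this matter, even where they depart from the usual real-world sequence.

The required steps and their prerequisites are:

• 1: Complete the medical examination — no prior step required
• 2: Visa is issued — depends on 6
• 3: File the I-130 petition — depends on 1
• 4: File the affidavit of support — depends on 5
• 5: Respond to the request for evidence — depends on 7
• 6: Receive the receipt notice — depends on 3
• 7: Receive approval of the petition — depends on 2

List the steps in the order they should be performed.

1 → 3 → 6 → 2 → 7 → 5 → 4

Only 1 has no prerequisites, so it is first.
Next only 3 has its prerequisites met → 3.
6 is the only step now ready → 6.
2 needed 6, now all done → 2.
7 needed 2, now all done → 7.
5 needed 7, now all done → 5.
4 needed 5, now all done → 4.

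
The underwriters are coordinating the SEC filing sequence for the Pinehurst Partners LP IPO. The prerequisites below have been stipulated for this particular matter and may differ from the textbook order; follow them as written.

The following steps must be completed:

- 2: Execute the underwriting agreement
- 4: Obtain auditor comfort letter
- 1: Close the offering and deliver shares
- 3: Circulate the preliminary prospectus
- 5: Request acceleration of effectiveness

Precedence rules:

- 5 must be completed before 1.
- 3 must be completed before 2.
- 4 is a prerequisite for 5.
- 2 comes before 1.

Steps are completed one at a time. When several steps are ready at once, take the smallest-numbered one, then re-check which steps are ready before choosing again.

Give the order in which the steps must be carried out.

3 and 4 have no prerequisites; 3 has the earlier label, so 3 is first.
2 now also ready, so the ready set is {2, 4}; 2 has the earlier label → 2.
4 is the only step now ready → 4.
5 needed 4, now all done → 5.
1 needed 2 and 5, now all done → 1.

3, 2, 4, 5, 1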